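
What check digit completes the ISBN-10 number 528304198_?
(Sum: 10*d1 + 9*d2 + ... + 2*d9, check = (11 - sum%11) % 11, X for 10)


Weighted sum: 220
220 mod 11 = 0

Check digit: 0


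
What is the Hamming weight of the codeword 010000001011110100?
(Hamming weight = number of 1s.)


Counting 1s in 010000001011110100

7


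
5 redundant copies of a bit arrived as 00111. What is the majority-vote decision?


Ones: 3 out of 5
Threshold: 3

1 (3/5 voted 1)


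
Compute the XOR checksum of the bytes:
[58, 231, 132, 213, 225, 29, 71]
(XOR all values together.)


XOR chain: 58 ^ 231 ^ 132 ^ 213 ^ 225 ^ 29 ^ 71 = 55

55


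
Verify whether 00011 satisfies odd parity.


Number of 1s: 2

No, parity error (2 ones)


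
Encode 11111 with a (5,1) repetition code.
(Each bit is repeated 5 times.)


Each bit -> 5 copies

1111111111111111111111111


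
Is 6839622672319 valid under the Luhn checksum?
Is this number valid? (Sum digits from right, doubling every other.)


Luhn sum = 65
65 mod 10 = 5

Invalid (Luhn sum mod 10 = 5)


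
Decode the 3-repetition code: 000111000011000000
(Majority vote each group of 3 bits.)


Groups: 000, 111, 000, 011, 000, 000
Majority votes: 010100

010100


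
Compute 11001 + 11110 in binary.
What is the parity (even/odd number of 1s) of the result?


11001 = 25
11110 = 30
Sum = 55 = 110111
1s count = 5

odd parity (5 ones in 110111)


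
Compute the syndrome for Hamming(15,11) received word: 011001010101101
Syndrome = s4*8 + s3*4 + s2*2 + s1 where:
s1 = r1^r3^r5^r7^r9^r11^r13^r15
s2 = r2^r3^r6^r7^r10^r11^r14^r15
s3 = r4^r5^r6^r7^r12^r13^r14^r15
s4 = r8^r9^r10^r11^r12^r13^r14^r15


s1=1, s2=1, s3=0, s4=1

Syndrome = 11 (error at position 11)


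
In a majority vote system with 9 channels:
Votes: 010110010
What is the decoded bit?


Ones: 4 out of 9
Threshold: 5

0 (4/9 voted 1)


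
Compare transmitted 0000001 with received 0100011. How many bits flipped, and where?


XOR: 0100010

2 error(s) at position(s): 1, 5


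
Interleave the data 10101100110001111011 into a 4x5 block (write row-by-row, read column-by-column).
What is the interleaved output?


Matrix:
  10101
  10011
  00011
  11011
Read columns: 11010001100001111111

11010001100001111111


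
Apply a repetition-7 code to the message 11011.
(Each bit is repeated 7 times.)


Each bit -> 7 copies

11111111111111000000011111111111111


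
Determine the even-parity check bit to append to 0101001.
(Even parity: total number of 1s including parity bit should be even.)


Number of 1s in data: 3
Parity bit: 1

1


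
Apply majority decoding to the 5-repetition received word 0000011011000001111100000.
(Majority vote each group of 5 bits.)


Groups: 00000, 11011, 00000, 11111, 00000
Majority votes: 01010

01010


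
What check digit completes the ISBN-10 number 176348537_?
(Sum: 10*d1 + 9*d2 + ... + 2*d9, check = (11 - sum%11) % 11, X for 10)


Weighted sum: 249
249 mod 11 = 7

Check digit: 4


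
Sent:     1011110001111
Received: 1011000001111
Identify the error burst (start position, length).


XOR: 0000110000000

Burst at position 4, length 2


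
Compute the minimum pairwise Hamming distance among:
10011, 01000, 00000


Comparing all pairs, minimum distance: 1
Can detect 0 errors, correct 0 errors

1


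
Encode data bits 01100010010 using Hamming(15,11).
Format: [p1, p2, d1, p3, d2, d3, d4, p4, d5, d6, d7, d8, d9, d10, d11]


Parity bits: p1=0, p2=1, p3=1, p4=0

010111000010010


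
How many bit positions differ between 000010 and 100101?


XOR: 100111
Count of 1s: 4

4


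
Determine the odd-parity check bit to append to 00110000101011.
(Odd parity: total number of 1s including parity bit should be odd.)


Number of 1s in data: 6
Parity bit: 1

1


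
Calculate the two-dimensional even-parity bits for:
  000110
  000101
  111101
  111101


Row parities: 0011
Column parities: 000011

Row P: 0011, Col P: 000011, Corner: 0


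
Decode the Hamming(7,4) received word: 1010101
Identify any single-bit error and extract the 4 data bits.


Syndrome = 0: no error detected

Data: 1101 (no errors)


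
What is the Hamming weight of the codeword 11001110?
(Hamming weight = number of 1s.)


Counting 1s in 11001110

5


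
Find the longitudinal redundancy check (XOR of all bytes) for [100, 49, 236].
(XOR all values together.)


XOR chain: 100 ^ 49 ^ 236 = 185

185


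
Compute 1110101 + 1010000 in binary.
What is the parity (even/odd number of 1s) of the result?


1110101 = 117
1010000 = 80
Sum = 197 = 11000101
1s count = 4

even parity (4 ones in 11000101)


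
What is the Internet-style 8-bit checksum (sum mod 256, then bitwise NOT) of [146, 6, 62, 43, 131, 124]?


Sum = 512 mod 256 = 0
Complement = 255

255


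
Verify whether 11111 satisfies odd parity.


Number of 1s: 5

Yes, parity is correct (5 ones)


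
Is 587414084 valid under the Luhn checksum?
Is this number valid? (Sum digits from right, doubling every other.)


Luhn sum = 47
47 mod 10 = 7

Invalid (Luhn sum mod 10 = 7)


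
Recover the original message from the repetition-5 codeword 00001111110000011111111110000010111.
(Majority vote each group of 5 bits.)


Groups: 00001, 11111, 00000, 11111, 11111, 00000, 10111
Majority votes: 0101101

0101101


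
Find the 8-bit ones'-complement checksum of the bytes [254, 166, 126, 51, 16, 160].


Sum = 773 mod 256 = 5
Complement = 250

250


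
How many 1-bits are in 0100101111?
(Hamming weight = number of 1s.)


Counting 1s in 0100101111

6


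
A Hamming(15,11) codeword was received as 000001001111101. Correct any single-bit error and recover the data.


Syndrome = 0: no error detected

Data: 00101111101 (no errors)


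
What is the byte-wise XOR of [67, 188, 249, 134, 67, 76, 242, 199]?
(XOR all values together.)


XOR chain: 67 ^ 188 ^ 249 ^ 134 ^ 67 ^ 76 ^ 242 ^ 199 = 186

186


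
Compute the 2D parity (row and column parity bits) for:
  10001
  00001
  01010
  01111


Row parities: 0100
Column parities: 10101

Row P: 0100, Col P: 10101, Corner: 1


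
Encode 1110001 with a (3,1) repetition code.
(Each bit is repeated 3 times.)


Each bit -> 3 copies

111111111000000000111


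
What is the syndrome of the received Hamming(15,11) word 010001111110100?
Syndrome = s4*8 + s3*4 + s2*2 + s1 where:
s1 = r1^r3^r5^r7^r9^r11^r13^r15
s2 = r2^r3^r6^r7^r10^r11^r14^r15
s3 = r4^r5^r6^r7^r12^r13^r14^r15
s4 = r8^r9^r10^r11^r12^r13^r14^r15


s1=0, s2=1, s3=1, s4=1

Syndrome = 14 (error at position 14)


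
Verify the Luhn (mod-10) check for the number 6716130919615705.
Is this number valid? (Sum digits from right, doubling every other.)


Luhn sum = 60
60 mod 10 = 0

Valid (Luhn sum mod 10 = 0)


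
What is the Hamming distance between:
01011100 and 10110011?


XOR: 11101111
Count of 1s: 7

7


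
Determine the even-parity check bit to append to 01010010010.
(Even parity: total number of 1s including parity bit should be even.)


Number of 1s in data: 4
Parity bit: 0

0


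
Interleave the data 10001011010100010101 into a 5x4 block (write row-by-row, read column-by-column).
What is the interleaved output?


Matrix:
  1000
  1011
  0101
  0001
  0101
Read columns: 11000001010100001111

11000001010100001111


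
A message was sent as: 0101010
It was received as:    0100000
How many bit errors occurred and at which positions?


XOR: 0001010

2 error(s) at position(s): 3, 5


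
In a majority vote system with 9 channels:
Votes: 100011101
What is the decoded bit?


Ones: 5 out of 9
Threshold: 5

1 (5/9 voted 1)


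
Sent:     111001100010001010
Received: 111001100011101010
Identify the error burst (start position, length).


XOR: 000000000001100000

Burst at position 11, length 2


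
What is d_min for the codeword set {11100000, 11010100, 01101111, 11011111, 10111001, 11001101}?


Comparing all pairs, minimum distance: 2
Can detect 1 errors, correct 0 errors

2


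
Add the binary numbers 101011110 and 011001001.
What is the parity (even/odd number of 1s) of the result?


101011110 = 350
011001001 = 201
Sum = 551 = 1000100111
1s count = 5

odd parity (5 ones in 1000100111)


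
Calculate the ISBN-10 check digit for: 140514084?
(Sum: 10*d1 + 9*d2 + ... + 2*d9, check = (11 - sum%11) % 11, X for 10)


Weighted sum: 139
139 mod 11 = 7

Check digit: 4


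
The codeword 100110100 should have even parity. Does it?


Number of 1s: 4

Yes, parity is correct (4 ones)


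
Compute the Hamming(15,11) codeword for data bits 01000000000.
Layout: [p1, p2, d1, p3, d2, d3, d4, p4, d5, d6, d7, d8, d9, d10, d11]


Parity bits: p1=1, p2=0, p3=1, p4=0

100110000000000


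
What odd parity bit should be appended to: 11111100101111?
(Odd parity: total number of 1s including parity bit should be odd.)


Number of 1s in data: 11
Parity bit: 0

0


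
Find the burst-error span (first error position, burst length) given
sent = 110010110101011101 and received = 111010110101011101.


XOR: 001000000000000000

Burst at position 2, length 1


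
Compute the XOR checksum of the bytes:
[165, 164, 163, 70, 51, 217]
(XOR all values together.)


XOR chain: 165 ^ 164 ^ 163 ^ 70 ^ 51 ^ 217 = 14

14


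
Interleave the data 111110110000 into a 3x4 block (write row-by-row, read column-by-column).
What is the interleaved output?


Matrix:
  1111
  1011
  0000
Read columns: 110100110110

110100110110


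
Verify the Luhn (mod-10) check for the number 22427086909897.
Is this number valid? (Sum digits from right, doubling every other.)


Luhn sum = 76
76 mod 10 = 6

Invalid (Luhn sum mod 10 = 6)


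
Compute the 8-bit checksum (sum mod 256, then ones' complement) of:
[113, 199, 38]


Sum = 350 mod 256 = 94
Complement = 161

161


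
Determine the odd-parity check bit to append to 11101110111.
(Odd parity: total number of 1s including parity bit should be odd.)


Number of 1s in data: 9
Parity bit: 0

0


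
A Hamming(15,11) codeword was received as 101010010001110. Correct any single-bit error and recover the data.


Syndrome = 0: no error detected

Data: 11000001110 (no errors)


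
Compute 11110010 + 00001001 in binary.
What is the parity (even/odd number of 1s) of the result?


11110010 = 242
00001001 = 9
Sum = 251 = 11111011
1s count = 7

odd parity (7 ones in 11111011)


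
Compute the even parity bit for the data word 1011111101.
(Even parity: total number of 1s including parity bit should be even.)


Number of 1s in data: 8
Parity bit: 0

0


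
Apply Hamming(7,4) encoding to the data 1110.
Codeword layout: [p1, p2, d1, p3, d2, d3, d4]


Parity bits: p1=0, p2=0, p3=0

0010110


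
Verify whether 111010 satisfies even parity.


Number of 1s: 4

Yes, parity is correct (4 ones)


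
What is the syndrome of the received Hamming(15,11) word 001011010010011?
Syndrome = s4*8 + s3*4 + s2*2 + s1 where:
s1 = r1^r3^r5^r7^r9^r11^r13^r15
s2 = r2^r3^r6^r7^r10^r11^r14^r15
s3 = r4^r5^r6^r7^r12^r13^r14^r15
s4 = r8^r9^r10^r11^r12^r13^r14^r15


s1=0, s2=1, s3=0, s4=0

Syndrome = 2 (error at position 2)


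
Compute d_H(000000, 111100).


XOR: 111100
Count of 1s: 4

4


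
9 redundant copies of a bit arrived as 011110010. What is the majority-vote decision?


Ones: 5 out of 9
Threshold: 5

1 (5/9 voted 1)


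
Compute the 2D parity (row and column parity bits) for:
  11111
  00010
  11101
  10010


Row parities: 1100
Column parities: 10010

Row P: 1100, Col P: 10010, Corner: 0


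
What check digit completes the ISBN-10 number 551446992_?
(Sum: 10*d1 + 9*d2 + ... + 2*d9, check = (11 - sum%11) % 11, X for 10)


Weighted sum: 252
252 mod 11 = 10

Check digit: 1


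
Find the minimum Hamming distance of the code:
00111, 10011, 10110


Comparing all pairs, minimum distance: 2
Can detect 1 errors, correct 0 errors

2


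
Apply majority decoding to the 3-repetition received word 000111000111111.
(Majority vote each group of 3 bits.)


Groups: 000, 111, 000, 111, 111
Majority votes: 01011

01011


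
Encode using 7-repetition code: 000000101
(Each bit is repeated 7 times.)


Each bit -> 7 copies

000000000000000000000000000000000000000000111111100000001111111


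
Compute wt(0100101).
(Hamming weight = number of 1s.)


Counting 1s in 0100101

3


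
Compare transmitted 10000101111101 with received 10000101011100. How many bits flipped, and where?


XOR: 00000000100001

2 error(s) at position(s): 8, 13


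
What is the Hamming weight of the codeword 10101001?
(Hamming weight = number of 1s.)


Counting 1s in 10101001

4


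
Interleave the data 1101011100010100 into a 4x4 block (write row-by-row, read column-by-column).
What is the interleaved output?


Matrix:
  1101
  0111
  0001
  0100
Read columns: 1000110101001110

1000110101001110


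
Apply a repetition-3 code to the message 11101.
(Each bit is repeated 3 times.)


Each bit -> 3 copies

111111111000111


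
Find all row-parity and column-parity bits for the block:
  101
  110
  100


Row parities: 001
Column parities: 111

Row P: 001, Col P: 111, Corner: 1


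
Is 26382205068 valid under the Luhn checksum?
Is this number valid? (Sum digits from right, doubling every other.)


Luhn sum = 33
33 mod 10 = 3

Invalid (Luhn sum mod 10 = 3)


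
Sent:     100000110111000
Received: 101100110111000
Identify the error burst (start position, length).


XOR: 001100000000000

Burst at position 2, length 2


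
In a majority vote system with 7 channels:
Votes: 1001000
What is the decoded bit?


Ones: 2 out of 7
Threshold: 4

0 (2/7 voted 1)


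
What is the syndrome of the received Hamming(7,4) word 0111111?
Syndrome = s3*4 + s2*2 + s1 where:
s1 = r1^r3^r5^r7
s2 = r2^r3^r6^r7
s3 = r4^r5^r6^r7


s1=1, s2=0, s3=0

Syndrome = 1 (error at position 1)


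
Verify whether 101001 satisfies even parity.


Number of 1s: 3

No, parity error (3 ones)


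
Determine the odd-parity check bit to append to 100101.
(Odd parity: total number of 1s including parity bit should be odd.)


Number of 1s in data: 3
Parity bit: 0

0


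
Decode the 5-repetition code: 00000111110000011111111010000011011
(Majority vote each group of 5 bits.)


Groups: 00000, 11111, 00000, 11111, 11101, 00000, 11011
Majority votes: 0101101

0101101


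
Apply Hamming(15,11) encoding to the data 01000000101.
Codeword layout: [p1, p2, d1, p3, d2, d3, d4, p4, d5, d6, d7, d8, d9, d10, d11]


Parity bits: p1=1, p2=1, p3=1, p4=0

110110000000101


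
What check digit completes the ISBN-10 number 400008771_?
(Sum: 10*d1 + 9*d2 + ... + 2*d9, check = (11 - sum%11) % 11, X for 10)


Weighted sum: 131
131 mod 11 = 10

Check digit: 1


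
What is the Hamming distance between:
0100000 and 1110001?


XOR: 1010001
Count of 1s: 3

3


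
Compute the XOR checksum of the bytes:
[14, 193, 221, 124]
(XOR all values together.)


XOR chain: 14 ^ 193 ^ 221 ^ 124 = 110

110


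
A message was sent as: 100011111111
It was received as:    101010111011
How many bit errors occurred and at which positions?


XOR: 001001000100

3 error(s) at position(s): 2, 5, 9


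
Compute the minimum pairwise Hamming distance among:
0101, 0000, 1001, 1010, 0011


Comparing all pairs, minimum distance: 2
Can detect 1 errors, correct 0 errors

2


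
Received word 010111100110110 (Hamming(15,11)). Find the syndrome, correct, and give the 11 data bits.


Syndrome = 0: no error detected

Data: 01110110110 (no errors)


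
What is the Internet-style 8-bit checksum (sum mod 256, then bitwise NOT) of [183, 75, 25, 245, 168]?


Sum = 696 mod 256 = 184
Complement = 71

71


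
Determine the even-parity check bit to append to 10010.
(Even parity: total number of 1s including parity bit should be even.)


Number of 1s in data: 2
Parity bit: 0

0


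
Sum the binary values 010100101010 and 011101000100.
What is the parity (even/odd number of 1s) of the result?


010100101010 = 1322
011101000100 = 1860
Sum = 3182 = 110001101110
1s count = 7

odd parity (7 ones in 110001101110)


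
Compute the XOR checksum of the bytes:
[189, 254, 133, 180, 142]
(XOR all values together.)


XOR chain: 189 ^ 254 ^ 133 ^ 180 ^ 142 = 252

252


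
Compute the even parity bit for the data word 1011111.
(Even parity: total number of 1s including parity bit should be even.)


Number of 1s in data: 6
Parity bit: 0

0


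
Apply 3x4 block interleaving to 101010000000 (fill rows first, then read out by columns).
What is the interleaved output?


Matrix:
  1010
  1000
  0000
Read columns: 110000100000

110000100000


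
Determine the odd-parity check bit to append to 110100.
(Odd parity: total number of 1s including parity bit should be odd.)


Number of 1s in data: 3
Parity bit: 0

0


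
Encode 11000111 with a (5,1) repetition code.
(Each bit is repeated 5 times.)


Each bit -> 5 copies

1111111111000000000000000111111111111111


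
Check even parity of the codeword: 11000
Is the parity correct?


Number of 1s: 2

Yes, parity is correct (2 ones)


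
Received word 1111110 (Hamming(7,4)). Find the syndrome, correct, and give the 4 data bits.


Syndrome = 7: error at position 7

Data: 1111 (corrected bit 7)


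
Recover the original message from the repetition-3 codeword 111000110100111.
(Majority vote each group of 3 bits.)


Groups: 111, 000, 110, 100, 111
Majority votes: 10101

10101


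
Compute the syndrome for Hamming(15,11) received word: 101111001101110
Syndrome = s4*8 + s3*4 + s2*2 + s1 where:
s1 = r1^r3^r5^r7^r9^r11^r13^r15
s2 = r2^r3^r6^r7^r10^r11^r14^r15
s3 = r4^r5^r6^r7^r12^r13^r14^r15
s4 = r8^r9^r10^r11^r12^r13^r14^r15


s1=1, s2=0, s3=0, s4=1

Syndrome = 9 (error at position 9)


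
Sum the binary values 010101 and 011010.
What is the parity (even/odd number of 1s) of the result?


010101 = 21
011010 = 26
Sum = 47 = 101111
1s count = 5

odd parity (5 ones in 101111)


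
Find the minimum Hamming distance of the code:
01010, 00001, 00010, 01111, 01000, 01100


Comparing all pairs, minimum distance: 1
Can detect 0 errors, correct 0 errors

1


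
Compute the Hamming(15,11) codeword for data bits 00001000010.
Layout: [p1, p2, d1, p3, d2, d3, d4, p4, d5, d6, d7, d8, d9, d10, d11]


Parity bits: p1=1, p2=1, p3=1, p4=0

110100001000010


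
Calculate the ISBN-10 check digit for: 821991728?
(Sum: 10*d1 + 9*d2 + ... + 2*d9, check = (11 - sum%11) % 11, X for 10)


Weighted sum: 278
278 mod 11 = 3

Check digit: 8


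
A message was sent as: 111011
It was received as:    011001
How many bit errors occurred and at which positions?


XOR: 100010

2 error(s) at position(s): 0, 4


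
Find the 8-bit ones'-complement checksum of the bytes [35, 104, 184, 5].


Sum = 328 mod 256 = 72
Complement = 183

183


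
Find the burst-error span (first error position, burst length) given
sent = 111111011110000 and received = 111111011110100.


XOR: 000000000000100

Burst at position 12, length 1


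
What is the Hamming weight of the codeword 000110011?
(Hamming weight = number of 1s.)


Counting 1s in 000110011

4


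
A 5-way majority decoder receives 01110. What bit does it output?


Ones: 3 out of 5
Threshold: 3

1 (3/5 voted 1)


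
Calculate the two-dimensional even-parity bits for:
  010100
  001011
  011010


Row parities: 011
Column parities: 000101

Row P: 011, Col P: 000101, Corner: 0


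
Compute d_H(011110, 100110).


XOR: 111000
Count of 1s: 3

3


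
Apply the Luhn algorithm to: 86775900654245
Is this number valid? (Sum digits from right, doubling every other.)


Luhn sum = 66
66 mod 10 = 6

Invalid (Luhn sum mod 10 = 6)


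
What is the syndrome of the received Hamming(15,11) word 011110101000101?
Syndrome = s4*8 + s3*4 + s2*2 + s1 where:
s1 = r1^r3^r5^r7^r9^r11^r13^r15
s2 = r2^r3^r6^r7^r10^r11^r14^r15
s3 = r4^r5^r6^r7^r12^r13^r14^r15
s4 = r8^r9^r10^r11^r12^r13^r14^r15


s1=0, s2=0, s3=1, s4=1

Syndrome = 12 (error at position 12)


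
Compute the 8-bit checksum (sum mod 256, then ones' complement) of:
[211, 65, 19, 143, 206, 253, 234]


Sum = 1131 mod 256 = 107
Complement = 148

148


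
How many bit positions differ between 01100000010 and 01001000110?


XOR: 00101000100
Count of 1s: 3

3


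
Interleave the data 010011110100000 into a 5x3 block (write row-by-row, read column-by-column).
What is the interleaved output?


Matrix:
  010
  011
  110
  100
  000
Read columns: 001101110001000

001101110001000


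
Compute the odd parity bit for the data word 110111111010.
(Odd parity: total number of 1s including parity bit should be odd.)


Number of 1s in data: 9
Parity bit: 0

0


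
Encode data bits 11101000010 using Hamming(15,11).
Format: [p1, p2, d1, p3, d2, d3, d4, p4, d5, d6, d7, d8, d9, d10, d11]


Parity bits: p1=1, p2=1, p3=1, p4=0

111111001000010


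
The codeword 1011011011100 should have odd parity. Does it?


Number of 1s: 8

No, parity error (8 ones)


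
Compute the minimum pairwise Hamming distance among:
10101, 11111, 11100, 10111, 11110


Comparing all pairs, minimum distance: 1
Can detect 0 errors, correct 0 errors

1


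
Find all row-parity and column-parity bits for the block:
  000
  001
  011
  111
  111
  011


Row parities: 010110
Column parities: 001

Row P: 010110, Col P: 001, Corner: 1


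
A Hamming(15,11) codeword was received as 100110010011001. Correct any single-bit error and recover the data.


Syndrome = 0: no error detected

Data: 01000011001 (no errors)


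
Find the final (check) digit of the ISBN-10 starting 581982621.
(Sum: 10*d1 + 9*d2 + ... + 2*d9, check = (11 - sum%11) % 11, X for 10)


Weighted sum: 283
283 mod 11 = 8

Check digit: 3


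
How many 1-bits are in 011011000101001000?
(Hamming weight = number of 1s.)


Counting 1s in 011011000101001000

7


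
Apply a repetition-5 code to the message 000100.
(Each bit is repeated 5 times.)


Each bit -> 5 copies

000000000000000111110000000000


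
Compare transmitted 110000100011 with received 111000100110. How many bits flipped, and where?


XOR: 001000000101

3 error(s) at position(s): 2, 9, 11


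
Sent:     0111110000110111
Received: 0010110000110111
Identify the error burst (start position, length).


XOR: 0101000000000000

Burst at position 1, length 3


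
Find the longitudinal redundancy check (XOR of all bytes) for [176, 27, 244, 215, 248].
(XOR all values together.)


XOR chain: 176 ^ 27 ^ 244 ^ 215 ^ 248 = 112

112


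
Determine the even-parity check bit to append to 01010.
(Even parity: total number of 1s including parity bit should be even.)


Number of 1s in data: 2
Parity bit: 0

0


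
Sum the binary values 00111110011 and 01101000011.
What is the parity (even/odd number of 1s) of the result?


00111110011 = 499
01101000011 = 835
Sum = 1334 = 10100110110
1s count = 6

even parity (6 ones in 10100110110)


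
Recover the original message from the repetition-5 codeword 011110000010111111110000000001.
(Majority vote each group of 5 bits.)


Groups: 01111, 00000, 10111, 11111, 00000, 00001
Majority votes: 101100

101100


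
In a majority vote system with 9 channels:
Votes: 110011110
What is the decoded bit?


Ones: 6 out of 9
Threshold: 5

1 (6/9 voted 1)


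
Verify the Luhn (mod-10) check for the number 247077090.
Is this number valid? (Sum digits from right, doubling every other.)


Luhn sum = 38
38 mod 10 = 8

Invalid (Luhn sum mod 10 = 8)


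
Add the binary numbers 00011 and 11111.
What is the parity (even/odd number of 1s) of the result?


00011 = 3
11111 = 31
Sum = 34 = 100010
1s count = 2

even parity (2 ones in 100010)


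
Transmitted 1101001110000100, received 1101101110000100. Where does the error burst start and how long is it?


XOR: 0000100000000000

Burst at position 4, length 1


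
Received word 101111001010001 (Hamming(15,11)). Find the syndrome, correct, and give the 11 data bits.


Syndrome = 8: error at position 8

Data: 11101010001 (corrected bit 8)


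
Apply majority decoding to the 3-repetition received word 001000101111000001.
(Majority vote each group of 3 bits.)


Groups: 001, 000, 101, 111, 000, 001
Majority votes: 001100

001100


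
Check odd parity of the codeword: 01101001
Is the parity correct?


Number of 1s: 4

No, parity error (4 ones)


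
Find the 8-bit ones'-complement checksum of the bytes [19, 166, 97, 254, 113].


Sum = 649 mod 256 = 137
Complement = 118

118


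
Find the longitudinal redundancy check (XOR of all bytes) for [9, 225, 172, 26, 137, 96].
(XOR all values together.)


XOR chain: 9 ^ 225 ^ 172 ^ 26 ^ 137 ^ 96 = 183

183


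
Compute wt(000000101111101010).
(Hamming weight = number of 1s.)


Counting 1s in 000000101111101010

8


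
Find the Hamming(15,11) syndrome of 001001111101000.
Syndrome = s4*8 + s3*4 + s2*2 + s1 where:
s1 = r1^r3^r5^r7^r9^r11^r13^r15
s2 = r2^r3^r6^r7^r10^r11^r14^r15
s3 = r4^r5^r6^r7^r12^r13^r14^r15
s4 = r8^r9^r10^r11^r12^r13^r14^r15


s1=1, s2=0, s3=1, s4=0

Syndrome = 5 (error at position 5)


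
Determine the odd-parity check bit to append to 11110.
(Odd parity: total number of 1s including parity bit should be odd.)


Number of 1s in data: 4
Parity bit: 1

1


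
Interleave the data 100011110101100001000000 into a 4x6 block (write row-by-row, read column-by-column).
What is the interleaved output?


Matrix:
  100011
  110101
  100001
  000000
Read columns: 111001000000010010001110

111001000000010010001110


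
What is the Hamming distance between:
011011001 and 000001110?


XOR: 011010111
Count of 1s: 6

6


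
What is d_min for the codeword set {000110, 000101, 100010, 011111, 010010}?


Comparing all pairs, minimum distance: 2
Can detect 1 errors, correct 0 errors

2


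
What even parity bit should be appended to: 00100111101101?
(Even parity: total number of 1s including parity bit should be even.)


Number of 1s in data: 8
Parity bit: 0

0


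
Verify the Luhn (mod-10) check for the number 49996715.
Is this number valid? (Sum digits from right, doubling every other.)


Luhn sum = 52
52 mod 10 = 2

Invalid (Luhn sum mod 10 = 2)


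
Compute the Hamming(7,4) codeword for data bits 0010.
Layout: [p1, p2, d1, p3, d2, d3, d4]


Parity bits: p1=0, p2=1, p3=1

0101010


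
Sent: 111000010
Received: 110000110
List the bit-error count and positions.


XOR: 001000100

2 error(s) at position(s): 2, 6


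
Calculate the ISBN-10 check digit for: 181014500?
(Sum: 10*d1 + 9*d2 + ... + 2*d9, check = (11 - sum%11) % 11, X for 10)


Weighted sum: 136
136 mod 11 = 4

Check digit: 7


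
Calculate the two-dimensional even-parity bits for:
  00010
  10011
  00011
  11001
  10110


Row parities: 11011
Column parities: 11101

Row P: 11011, Col P: 11101, Corner: 0


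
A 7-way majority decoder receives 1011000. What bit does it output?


Ones: 3 out of 7
Threshold: 4

0 (3/7 voted 1)


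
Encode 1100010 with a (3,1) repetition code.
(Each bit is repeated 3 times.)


Each bit -> 3 copies

111111000000000111000


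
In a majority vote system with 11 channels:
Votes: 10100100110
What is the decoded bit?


Ones: 5 out of 11
Threshold: 6

0 (5/11 voted 1)


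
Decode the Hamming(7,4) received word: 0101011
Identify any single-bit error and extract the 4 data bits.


Syndrome = 7: error at position 7

Data: 0010 (corrected bit 7)


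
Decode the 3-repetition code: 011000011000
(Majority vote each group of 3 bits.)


Groups: 011, 000, 011, 000
Majority votes: 1010

1010


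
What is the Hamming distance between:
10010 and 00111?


XOR: 10101
Count of 1s: 3

3


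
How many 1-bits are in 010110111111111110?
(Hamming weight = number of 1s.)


Counting 1s in 010110111111111110

14


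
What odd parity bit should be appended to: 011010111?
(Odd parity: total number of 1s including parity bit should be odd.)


Number of 1s in data: 6
Parity bit: 1

1


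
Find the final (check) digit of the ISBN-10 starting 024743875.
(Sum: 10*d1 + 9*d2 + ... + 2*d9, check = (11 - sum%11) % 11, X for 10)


Weighted sum: 201
201 mod 11 = 3

Check digit: 8


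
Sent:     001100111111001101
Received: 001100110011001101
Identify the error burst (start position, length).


XOR: 000000001100000000

Burst at position 8, length 2


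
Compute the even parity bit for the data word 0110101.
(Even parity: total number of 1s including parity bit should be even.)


Number of 1s in data: 4
Parity bit: 0

0


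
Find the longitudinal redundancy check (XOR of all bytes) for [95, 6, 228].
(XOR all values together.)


XOR chain: 95 ^ 6 ^ 228 = 189

189


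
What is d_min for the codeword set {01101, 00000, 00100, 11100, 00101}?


Comparing all pairs, minimum distance: 1
Can detect 0 errors, correct 0 errors

1


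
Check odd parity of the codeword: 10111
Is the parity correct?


Number of 1s: 4

No, parity error (4 ones)


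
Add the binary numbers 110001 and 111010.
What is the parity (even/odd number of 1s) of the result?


110001 = 49
111010 = 58
Sum = 107 = 1101011
1s count = 5

odd parity (5 ones in 1101011)


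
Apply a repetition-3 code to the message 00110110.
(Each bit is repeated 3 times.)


Each bit -> 3 copies

000000111111000111111000


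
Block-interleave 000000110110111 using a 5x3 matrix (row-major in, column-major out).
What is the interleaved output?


Matrix:
  000
  000
  110
  110
  111
Read columns: 001110011100001

001110011100001


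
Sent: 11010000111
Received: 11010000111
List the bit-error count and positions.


XOR: 00000000000

0 errors (received matches sent)


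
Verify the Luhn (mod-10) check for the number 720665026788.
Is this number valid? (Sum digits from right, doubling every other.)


Luhn sum = 48
48 mod 10 = 8

Invalid (Luhn sum mod 10 = 8)


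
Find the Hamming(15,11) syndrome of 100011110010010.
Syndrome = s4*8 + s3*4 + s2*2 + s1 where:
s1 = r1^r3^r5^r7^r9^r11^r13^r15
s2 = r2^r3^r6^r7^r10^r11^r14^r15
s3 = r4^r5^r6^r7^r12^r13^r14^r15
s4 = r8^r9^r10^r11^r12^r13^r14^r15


s1=0, s2=0, s3=0, s4=1

Syndrome = 8 (error at position 8)


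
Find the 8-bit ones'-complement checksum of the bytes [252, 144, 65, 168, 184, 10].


Sum = 823 mod 256 = 55
Complement = 200

200


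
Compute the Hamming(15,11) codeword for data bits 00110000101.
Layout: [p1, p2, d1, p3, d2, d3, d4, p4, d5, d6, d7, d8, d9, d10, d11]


Parity bits: p1=1, p2=1, p3=0, p4=0

110001100000101


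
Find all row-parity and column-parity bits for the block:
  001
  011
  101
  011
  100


Row parities: 10001
Column parities: 000

Row P: 10001, Col P: 000, Corner: 0


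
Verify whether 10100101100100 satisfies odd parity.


Number of 1s: 6

No, parity error (6 ones)


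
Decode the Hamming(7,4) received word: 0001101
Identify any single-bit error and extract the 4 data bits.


Syndrome = 6: error at position 6

Data: 0111 (corrected bit 6)


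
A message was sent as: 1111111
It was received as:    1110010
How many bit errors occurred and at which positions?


XOR: 0001101

3 error(s) at position(s): 3, 4, 6


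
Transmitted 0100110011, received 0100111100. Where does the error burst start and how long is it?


XOR: 0000001111

Burst at position 6, length 4


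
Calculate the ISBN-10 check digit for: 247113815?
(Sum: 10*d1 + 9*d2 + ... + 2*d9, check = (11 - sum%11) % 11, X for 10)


Weighted sum: 185
185 mod 11 = 9

Check digit: 2


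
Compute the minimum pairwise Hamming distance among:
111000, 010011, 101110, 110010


Comparing all pairs, minimum distance: 2
Can detect 1 errors, correct 0 errors

2


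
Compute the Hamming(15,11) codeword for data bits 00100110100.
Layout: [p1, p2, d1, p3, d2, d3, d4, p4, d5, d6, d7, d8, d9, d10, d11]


Parity bits: p1=0, p2=1, p3=0, p4=1

010001010110100


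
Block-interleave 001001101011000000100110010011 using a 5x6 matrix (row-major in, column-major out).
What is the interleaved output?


Matrix:
  001001
  101011
  000000
  100110
  010011
Read columns: 010100000111000000100101111001

010100000111000000100101111001


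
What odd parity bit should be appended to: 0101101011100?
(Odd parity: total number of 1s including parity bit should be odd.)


Number of 1s in data: 7
Parity bit: 0

0


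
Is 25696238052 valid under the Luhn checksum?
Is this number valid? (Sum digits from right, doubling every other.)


Luhn sum = 41
41 mod 10 = 1

Invalid (Luhn sum mod 10 = 1)


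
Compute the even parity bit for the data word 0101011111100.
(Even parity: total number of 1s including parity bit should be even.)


Number of 1s in data: 8
Parity bit: 0

0


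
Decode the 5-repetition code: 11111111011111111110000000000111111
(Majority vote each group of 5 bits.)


Groups: 11111, 11101, 11111, 11110, 00000, 00001, 11111
Majority votes: 1111001

1111001


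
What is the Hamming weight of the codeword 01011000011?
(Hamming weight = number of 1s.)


Counting 1s in 01011000011

5


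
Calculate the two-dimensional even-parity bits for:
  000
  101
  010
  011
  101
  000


Row parities: 001000
Column parities: 001

Row P: 001000, Col P: 001, Corner: 1


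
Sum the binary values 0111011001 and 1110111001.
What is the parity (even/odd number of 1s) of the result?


0111011001 = 473
1110111001 = 953
Sum = 1426 = 10110010010
1s count = 5

odd parity (5 ones in 10110010010)


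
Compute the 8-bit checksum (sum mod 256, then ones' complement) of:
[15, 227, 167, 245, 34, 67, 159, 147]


Sum = 1061 mod 256 = 37
Complement = 218

218


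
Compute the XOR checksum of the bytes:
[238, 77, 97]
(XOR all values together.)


XOR chain: 238 ^ 77 ^ 97 = 194

194


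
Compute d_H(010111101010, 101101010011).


XOR: 111010111001
Count of 1s: 8

8


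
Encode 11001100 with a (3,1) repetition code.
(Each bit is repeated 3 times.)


Each bit -> 3 copies

111111000000111111000000


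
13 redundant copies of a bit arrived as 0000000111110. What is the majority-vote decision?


Ones: 5 out of 13
Threshold: 7

0 (5/13 voted 1)


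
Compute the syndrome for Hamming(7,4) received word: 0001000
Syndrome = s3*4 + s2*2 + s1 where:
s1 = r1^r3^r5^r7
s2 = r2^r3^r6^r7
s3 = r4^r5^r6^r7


s1=0, s2=0, s3=1

Syndrome = 4 (error at position 4)


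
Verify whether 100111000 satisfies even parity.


Number of 1s: 4

Yes, parity is correct (4 ones)


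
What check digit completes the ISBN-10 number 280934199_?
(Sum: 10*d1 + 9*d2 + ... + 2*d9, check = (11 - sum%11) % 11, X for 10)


Weighted sum: 242
242 mod 11 = 0

Check digit: 0


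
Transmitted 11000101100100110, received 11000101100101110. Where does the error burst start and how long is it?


XOR: 00000000000001000

Burst at position 13, length 1


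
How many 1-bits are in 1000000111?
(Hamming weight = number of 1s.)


Counting 1s in 1000000111

4


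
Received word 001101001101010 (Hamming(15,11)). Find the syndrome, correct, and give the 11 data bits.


Syndrome = 0: no error detected

Data: 10101101010 (no errors)


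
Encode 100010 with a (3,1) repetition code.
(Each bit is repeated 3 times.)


Each bit -> 3 copies

111000000000111000


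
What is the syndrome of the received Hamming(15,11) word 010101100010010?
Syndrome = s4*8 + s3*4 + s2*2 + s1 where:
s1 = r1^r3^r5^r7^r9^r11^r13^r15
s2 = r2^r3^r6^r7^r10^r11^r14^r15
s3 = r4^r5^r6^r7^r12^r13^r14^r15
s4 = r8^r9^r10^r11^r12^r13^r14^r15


s1=0, s2=1, s3=0, s4=0

Syndrome = 2 (error at position 2)


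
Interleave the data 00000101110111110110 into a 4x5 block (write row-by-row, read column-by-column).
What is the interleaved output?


Matrix:
  00000
  10111
  01111
  10110
Read columns: 01010010011101110110

01010010011101110110


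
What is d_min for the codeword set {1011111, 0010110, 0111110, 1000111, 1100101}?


Comparing all pairs, minimum distance: 2
Can detect 1 errors, correct 0 errors

2


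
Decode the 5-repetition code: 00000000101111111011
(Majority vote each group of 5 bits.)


Groups: 00000, 00010, 11111, 11011
Majority votes: 0011

0011


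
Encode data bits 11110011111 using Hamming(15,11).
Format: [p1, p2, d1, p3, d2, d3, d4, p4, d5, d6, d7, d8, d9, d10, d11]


Parity bits: p1=0, p2=0, p3=1, p4=1

001111110011111


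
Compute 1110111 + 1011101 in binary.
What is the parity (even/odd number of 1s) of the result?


1110111 = 119
1011101 = 93
Sum = 212 = 11010100
1s count = 4

even parity (4 ones in 11010100)


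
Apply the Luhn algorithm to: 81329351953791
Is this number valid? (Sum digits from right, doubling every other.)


Luhn sum = 67
67 mod 10 = 7

Invalid (Luhn sum mod 10 = 7)


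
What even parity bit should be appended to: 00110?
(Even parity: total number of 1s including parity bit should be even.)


Number of 1s in data: 2
Parity bit: 0

0


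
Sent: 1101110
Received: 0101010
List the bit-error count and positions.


XOR: 1000100

2 error(s) at position(s): 0, 4


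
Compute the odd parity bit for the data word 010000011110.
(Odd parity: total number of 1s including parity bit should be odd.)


Number of 1s in data: 5
Parity bit: 0

0


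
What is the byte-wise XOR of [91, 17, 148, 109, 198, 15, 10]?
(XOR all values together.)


XOR chain: 91 ^ 17 ^ 148 ^ 109 ^ 198 ^ 15 ^ 10 = 112

112


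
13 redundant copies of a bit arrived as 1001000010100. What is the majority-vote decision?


Ones: 4 out of 13
Threshold: 7

0 (4/13 voted 1)


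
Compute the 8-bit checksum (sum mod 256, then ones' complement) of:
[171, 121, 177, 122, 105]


Sum = 696 mod 256 = 184
Complement = 71

71


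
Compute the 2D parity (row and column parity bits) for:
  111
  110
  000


Row parities: 100
Column parities: 001

Row P: 100, Col P: 001, Corner: 1


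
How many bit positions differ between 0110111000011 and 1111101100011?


XOR: 1001010100000
Count of 1s: 4

4


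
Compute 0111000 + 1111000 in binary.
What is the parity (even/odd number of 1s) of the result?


0111000 = 56
1111000 = 120
Sum = 176 = 10110000
1s count = 3

odd parity (3 ones in 10110000)


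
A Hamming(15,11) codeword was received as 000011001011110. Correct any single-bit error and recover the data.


Syndrome = 14: error at position 14

Data: 01101011100 (corrected bit 14)


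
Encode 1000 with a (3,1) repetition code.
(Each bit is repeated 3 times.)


Each bit -> 3 copies

111000000000


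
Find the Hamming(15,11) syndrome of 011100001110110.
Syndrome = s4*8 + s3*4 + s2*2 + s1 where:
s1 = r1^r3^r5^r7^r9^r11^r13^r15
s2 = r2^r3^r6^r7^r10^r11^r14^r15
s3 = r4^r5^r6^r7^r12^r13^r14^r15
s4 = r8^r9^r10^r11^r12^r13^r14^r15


s1=0, s2=1, s3=1, s4=1

Syndrome = 14 (error at position 14)


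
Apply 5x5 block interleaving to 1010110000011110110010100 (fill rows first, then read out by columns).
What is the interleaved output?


Matrix:
  10101
  10000
  01111
  01100
  10100
Read columns: 1100100110101110010010100

1100100110101110010010100


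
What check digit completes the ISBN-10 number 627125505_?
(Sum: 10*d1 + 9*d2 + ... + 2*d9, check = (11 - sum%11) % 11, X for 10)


Weighted sum: 208
208 mod 11 = 10

Check digit: 1


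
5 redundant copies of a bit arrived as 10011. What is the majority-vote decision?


Ones: 3 out of 5
Threshold: 3

1 (3/5 voted 1)
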